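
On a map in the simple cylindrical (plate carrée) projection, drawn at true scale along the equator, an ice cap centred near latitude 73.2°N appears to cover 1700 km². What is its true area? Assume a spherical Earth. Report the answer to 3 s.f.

For the equirectangular projection with φ₀ = 0 (plate carrée), h = 1 along meridians and k = sec φ along parallels.
Areal scale = h·k = 1 × sec φ; at 73.2°, h = 1.000, k = 3.460, so h·k = 3.460.
True area = apparent / (areal scale) = 1700 / 3.460 ≈ 491 km².

491 km²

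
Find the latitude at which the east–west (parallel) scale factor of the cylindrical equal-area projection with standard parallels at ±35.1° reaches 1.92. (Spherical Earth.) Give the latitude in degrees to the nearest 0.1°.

64.8°

For cylindrical equal-area with standard parallel φ₀, h = cos φ / cos φ₀ and k = cos φ₀ / cos φ, so h·k = 1.
k = cos φ₀ / cos φ = 1.92  ⇒  cos φ = cos 35.1° / 1.92 = 0.4261.
φ = arccos(0.4261) ≈ 64.8°.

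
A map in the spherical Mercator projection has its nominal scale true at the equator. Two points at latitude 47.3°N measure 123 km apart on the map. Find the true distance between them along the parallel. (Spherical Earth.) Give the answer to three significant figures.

Mercator is conformal, so the point scale is isotropic: h = k = sec φ = 1/cos φ.
Along the parallel at 47.3°, map distances are exaggerated by k = sec 47.3° = 1.475.
True distance = 123 / 1.475 = 123 × cos 47.3° ≈ 83.4 km.

83.4 km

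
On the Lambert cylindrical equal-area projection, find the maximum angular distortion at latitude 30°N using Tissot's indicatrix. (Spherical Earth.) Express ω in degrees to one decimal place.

The Lambert cylindrical equal-area projection is the cylindrical equal-area projection with its standard parallel at the equator (φ₀ = 0). Cylindrical equal-area (φ₀ = 0°): h = cos φ / cos 0° along meridians, k = cos 0° / cos φ along parallels; h·k = 1.
At 30°: h = 0.8660, k = 1.155; principal scales a = 1.155, b = 0.8660.
sin(ω/2) = (a − b)/(a + b) = 0.2887/2.021 = 0.1429, so ω = 2 arcsin(0.1429) ≈ 16.4°.

16.4°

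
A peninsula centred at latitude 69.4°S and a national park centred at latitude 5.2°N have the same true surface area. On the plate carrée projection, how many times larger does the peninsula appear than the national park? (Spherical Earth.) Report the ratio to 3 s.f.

2.83

For the equirectangular projection with φ₀ = 0 (plate carrée), h = 1 along meridians and k = sec φ along parallels.
Areal scale at 69.4°: h·k = 1.000 × 2.842 = 2.842.
Areal scale at 5.2°: h·k = 1.000 × 1.004 = 1.004.
Ratio = 2.842/1.004 ≈ 2.83.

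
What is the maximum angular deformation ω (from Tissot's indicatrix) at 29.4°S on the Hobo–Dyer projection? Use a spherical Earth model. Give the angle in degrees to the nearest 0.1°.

10.7°

The Hobo–Dyer projection is cylindrical equal-area with φ₀ = 37.5°. Cylindrical equal-area (φ₀ = 37.5°): h = cos φ / cos 37.5° along meridians, k = cos 37.5° / cos φ along parallels; h·k = 1.
At 29.4°: h = 1.098, k = 0.9106; principal scales a = 1.098, b = 0.9106.
sin(ω/2) = (a − b)/(a + b) = 0.1875/2.009 = 0.09335, so ω = 2 arcsin(0.09335) ≈ 10.7°.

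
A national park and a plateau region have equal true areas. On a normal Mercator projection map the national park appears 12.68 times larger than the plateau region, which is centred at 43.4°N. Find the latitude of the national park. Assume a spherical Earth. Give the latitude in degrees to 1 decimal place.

On Mercator, (apparent₁)/(apparent₂) = sec²φ₁ / sec²φ₂ when true areas are equal.
cos²φ₂ / cos²φ₁ = 12.68  ⇒  cos φ₁ = cos 43.4° / √12.68 = 0.7266/3.561 = 0.2040.
φ₁ = arccos(0.2040) ≈ 78.2°.

78.2°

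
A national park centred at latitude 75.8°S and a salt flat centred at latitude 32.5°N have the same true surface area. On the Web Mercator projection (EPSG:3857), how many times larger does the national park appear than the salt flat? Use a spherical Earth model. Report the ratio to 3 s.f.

11.8

Mercator areal scale is sec²φ.
At 75.8°: sec²(75.8°) = 1/0.2453² = 16.62.
At 32.5°: sec²(32.5°) = 1/0.8434² = 1.406.
Ratio = 16.62/1.406 = cos²(32.5°)/cos²(75.8°) ≈ 11.8.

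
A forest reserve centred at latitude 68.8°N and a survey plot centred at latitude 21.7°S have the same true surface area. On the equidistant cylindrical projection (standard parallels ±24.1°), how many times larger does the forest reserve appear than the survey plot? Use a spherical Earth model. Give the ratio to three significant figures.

2.57

With standard parallel φ₀ = 24.1°, the equirectangular projection gives x = Rλ cos φ₀, y = Rφ, so h = 1 and k = cos 24.1° / cos φ.
Areal scale at 68.8°: h·k = 1.000 × 2.524 = 2.524.
Areal scale at 21.7°: h·k = 1.000 × 0.9825 = 0.9825.
Ratio = 2.524/0.9825 ≈ 2.57.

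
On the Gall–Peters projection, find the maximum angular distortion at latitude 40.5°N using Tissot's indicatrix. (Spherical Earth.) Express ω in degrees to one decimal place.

Gall–Peters is a cylindrical equal-area projection with standard parallels at ±45°. Cylindrical equal-area (φ₀ = 45°): h = cos φ / cos 45° along meridians, k = cos 45° / cos φ along parallels; h·k = 1.
At 40.5°: h = 1.075, k = 0.9299; principal scales a = 1.075, b = 0.9299.
sin(ω/2) = (a − b)/(a + b) = 0.1455/2.005 = 0.07254, so ω = 2 arcsin(0.07254) ≈ 8.3°.

8.3°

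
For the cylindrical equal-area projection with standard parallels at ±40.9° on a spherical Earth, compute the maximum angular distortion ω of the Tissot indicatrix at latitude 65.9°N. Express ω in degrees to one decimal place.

66.5°

For cylindrical equal-area with standard parallel φ₀, h = cos φ / cos φ₀ and k = cos φ₀ / cos φ, so h·k = 1.
At 65.9°: h = 0.5402, k = 1.851; principal scales a = 1.851, b = 0.5402.
sin(ω/2) = (a − b)/(a + b) = 1.311/2.391 = 0.5482, so ω = 2 arcsin(0.5482) ≈ 66.5°.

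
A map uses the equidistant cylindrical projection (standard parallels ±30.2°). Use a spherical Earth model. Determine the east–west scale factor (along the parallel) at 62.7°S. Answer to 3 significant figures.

The equidistant cylindrical projection with φ₀ = 30.2° has h = 1 (meridians true) and k = cos φ₀ / cos φ along parallels.
k = cos 30.2° / cos 62.7° = 0.8643/0.4586 = 1.884.

1.88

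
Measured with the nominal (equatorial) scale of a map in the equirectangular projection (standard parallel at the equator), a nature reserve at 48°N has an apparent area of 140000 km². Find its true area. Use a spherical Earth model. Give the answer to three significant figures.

93700 km²

Plate carrée maps x = Rλ, y = Rφ. The meridian scale is h = 1 and the parallel scale is k = 1/cos φ = sec φ.
Areal scale = h·k = 1 × sec φ; at 48°, h = 1.000, k = 1.494, so h·k = 1.494.
True area = apparent / (areal scale) = 140000 / 1.494 ≈ 93700 km².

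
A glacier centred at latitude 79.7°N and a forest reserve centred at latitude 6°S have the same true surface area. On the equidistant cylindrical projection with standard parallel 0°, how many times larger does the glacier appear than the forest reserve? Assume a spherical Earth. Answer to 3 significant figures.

5.56

In the plate carrée (x = Rλ, y = Rφ), meridians are true-scale (h = 1) and parallels are stretched by k = sec φ.
Areal scale at 79.7°: h·k = 1.000 × 5.593 = 5.593.
Areal scale at 6°: h·k = 1.000 × 1.006 = 1.006.
Ratio = 5.593/1.006 ≈ 5.56.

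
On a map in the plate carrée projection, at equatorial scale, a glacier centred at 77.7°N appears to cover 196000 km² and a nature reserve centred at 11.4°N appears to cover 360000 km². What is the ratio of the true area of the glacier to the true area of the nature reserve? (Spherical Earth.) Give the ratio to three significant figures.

Plate carrée has h = 1 and k = sec φ, giving areal scale sec φ; true area = (apparent area) · cos φ.
True area of glacier: 196000 × cos(77.7°) = 196000 × 0.2130 = 41750 km².
True area of nature reserve: 360000 × cos(11.4°) = 360000 × 0.9803 = 352900 km².
Ratio = 41750 / 352900 ≈ 0.118.

0.118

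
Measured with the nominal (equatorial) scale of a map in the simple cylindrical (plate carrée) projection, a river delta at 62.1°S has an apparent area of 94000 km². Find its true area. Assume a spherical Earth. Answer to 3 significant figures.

In the plate carrée (x = Rλ, y = Rφ), meridians are true-scale (h = 1) and parallels are stretched by k = sec φ.
Areal scale = h·k = 1 × sec φ; at 62.1°, h = 1.000, k = 2.137, so h·k = 2.137.
True area = apparent / (areal scale) = 94000 / 2.137 ≈ 44000 km².

44000 km²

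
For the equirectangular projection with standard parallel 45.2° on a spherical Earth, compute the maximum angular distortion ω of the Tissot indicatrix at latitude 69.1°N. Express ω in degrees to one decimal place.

In the equirectangular projection with standard parallel φ₀ = 45.2° (x = Rλ cos φ₀, y = Rφ), meridians are true-scale (h = 1) and the parallel scale is k = cos φ₀ / cos φ.
At 69.1°: h = 1.000, k = 1.975; principal scales a = 1.975, b = 1.000.
sin(ω/2) = (a − b)/(a + b) = 0.9752/2.975 = 0.3278, so ω = 2 arcsin(0.3278) ≈ 38.3°.

38.3°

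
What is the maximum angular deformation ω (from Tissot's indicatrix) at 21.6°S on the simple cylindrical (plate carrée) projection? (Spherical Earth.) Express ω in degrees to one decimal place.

Plate carrée maps x = Rλ, y = Rφ. The meridian scale is h = 1 and the parallel scale is k = 1/cos φ = sec φ.
At 21.6°: h = 1.000, k = 1.076; principal scales a = 1.076, b = 1.000.
sin(ω/2) = (a − b)/(a + b) = 0.07553/2.076 = 0.03639, so ω = 2 arcsin(0.03639) ≈ 4.2°.

4.2°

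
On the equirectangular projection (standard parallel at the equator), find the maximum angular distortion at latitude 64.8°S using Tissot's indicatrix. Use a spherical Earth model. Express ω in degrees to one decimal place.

For the equirectangular projection with φ₀ = 0 (plate carrée), h = 1 along meridians and k = sec φ along parallels.
At 64.8°: h = 1.000, k = 2.349; principal scales a = 2.349, b = 1.000.
sin(ω/2) = (a − b)/(a + b) = 1.349/3.349 = 0.4027, so ω = 2 arcsin(0.4027) ≈ 47.5°.

47.5°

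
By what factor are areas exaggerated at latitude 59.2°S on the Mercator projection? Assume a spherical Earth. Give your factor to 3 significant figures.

Mercator is conformal, so the point scale is isotropic: h = k = sec φ = 1/cos φ.
Areal scale = k² = sec²φ = 1/cos²(59.2°) = 1/0.5120² = 3.814.

3.81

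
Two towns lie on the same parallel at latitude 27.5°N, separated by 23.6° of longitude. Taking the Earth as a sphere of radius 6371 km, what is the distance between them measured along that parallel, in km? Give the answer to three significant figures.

Arc length along a parallel = R cos φ · Δλ (with Δλ in radians).
= 6371 × cos 27.5° × (23.6° × π/180) = 6371 × 0.8870 × 0.4119 ≈ 2330 km.

2330 km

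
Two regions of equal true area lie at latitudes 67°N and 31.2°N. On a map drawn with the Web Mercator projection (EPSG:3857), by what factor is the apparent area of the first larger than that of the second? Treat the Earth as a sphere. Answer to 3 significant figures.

Mercator is conformal with k = sec φ, so areal scale = k² = sec²φ.
At 67°: sec²(67°) = 1/0.3907² = 6.550.
At 31.2°: sec²(31.2°) = 1/0.8554² = 1.367.
Ratio = 6.550/1.367 = cos²(31.2°)/cos²(67°) ≈ 4.79.

4.79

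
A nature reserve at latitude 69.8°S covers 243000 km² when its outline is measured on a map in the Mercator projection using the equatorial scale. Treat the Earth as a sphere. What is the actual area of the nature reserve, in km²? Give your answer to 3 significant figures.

Mercator is conformal, so the point scale is isotropic: h = k = sec φ = 1/cos φ.
Areal scale = k² = sec²φ = 1/cos²(69.8°) = 1/0.3453² = 8.387.
True area = apparent / (areal scale) = 243000 / 8.387 ≈ 29000 km².

29000 km²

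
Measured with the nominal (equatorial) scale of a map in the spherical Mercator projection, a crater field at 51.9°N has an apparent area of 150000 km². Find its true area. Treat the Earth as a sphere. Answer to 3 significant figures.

57100 km²

For Mercator, h = k = sec φ (a conformal cylindrical projection has a single point scale, 1/cos φ).
Areal scale = k² = sec²φ = 1/cos²(51.9°) = 1/0.6170² = 2.627.
True area = apparent / (areal scale) = 150000 / 2.627 ≈ 57100 km².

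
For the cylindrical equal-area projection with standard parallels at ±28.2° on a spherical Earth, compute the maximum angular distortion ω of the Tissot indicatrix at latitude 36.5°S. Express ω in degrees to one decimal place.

10.5°

A cylindrical equal-area projection with standard parallel φ₀ has meridian scale h = cos φ / cos φ₀ and parallel scale k = cos φ₀ / cos φ (so areas are preserved, h·k = 1).
At 36.5°: h = 0.9121, k = 1.096; principal scales a = 1.096, b = 0.9121.
sin(ω/2) = (a − b)/(a + b) = 0.1842/2.008 = 0.09172, so ω = 2 arcsin(0.09172) ≈ 10.5°.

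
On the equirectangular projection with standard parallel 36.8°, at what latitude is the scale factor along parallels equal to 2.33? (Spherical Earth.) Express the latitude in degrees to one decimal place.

In the equirectangular projection with standard parallel φ₀ = 36.8° (x = Rλ cos φ₀, y = Rφ), meridians are true-scale (h = 1) and the parallel scale is k = cos φ₀ / cos φ.
k = cos φ₀ / cos φ = 2.33  ⇒  cos φ = cos 36.8° / 2.33 = 0.3437.
φ = arccos(0.3437) ≈ 69.9°.

69.9°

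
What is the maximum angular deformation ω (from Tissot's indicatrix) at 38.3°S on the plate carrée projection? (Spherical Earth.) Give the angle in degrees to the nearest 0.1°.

13.9°

Plate carrée maps x = Rλ, y = Rφ. The meridian scale is h = 1 and the parallel scale is k = 1/cos φ = sec φ.
At 38.3°: h = 1.000, k = 1.274; principal scales a = 1.274, b = 1.000.
sin(ω/2) = (a − b)/(a + b) = 0.2742/2.274 = 0.1206, so ω = 2 arcsin(0.1206) ≈ 13.9°.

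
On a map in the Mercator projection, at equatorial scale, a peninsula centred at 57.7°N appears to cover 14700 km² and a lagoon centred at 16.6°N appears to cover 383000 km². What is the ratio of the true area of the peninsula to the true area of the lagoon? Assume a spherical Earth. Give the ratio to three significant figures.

0.0119

Mercator's areal exaggeration is sec²φ; hence true area = (apparent area) · cos²φ.
True area of peninsula: 14700 × cos²(57.7°) = 14700 × 0.2855 = 4197 km².
True area of lagoon: 383000 × cos²(16.6°) = 383000 × 0.9184 = 351700 km².
Ratio = 4197 / 351700 ≈ 0.0119.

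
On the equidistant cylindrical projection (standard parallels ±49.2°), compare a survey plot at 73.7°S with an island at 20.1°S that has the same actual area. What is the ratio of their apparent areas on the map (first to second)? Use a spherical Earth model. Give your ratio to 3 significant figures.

With standard parallel φ₀ = 49.2°, the equirectangular projection gives x = Rλ cos φ₀, y = Rφ, so h = 1 and k = cos 49.2° / cos φ.
Areal scale at 73.7°: h·k = 1.000 × 2.328 = 2.328.
Areal scale at 20.1°: h·k = 1.000 × 0.6958 = 0.6958.
Ratio = 2.328/0.6958 ≈ 3.35.

3.35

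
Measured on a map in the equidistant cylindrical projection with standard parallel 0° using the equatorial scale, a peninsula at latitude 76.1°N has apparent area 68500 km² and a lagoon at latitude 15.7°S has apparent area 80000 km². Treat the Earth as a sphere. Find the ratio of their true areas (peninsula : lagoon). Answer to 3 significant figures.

0.214

Plate carrée has h = 1 and k = sec φ, giving areal scale sec φ; true area = (apparent area) · cos φ.
True area of peninsula: 68500 × cos(76.1°) = 68500 × 0.2402 = 16460 km².
True area of lagoon: 80000 × cos(15.7°) = 80000 × 0.9627 = 77020 km².
Ratio = 16460 / 77020 ≈ 0.214.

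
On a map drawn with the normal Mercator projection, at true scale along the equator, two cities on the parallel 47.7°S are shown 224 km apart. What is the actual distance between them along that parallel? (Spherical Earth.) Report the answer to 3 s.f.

151 km

Mercator is conformal, so the point scale is isotropic: h = k = sec φ = 1/cos φ.
Along the parallel at 47.7°, map distances are exaggerated by k = sec 47.7° = 1.486.
True distance = 224 / 1.486 = 224 × cos 47.7° ≈ 151 km.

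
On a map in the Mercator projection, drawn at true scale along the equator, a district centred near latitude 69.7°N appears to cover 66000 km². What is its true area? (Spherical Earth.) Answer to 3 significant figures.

7940 km²

Mercator is conformal, so the point scale is isotropic: h = k = sec φ = 1/cos φ.
Areal scale = k² = sec²φ = 1/cos²(69.7°) = 1/0.3469² = 8.308.
True area = apparent / (areal scale) = 66000 / 8.308 ≈ 7940 km².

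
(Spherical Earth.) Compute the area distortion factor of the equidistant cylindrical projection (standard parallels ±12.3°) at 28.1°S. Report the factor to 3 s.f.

In the equirectangular projection with standard parallel φ₀ = 12.3° (x = Rλ cos φ₀, y = Rφ), meridians are true-scale (h = 1) and the parallel scale is k = cos φ₀ / cos φ.
Areal scale = h·k = 1 × cos φ₀ / cos φ; at 28.1°, h = 1.000, k = 1.108, so h·k = 1.108.

1.11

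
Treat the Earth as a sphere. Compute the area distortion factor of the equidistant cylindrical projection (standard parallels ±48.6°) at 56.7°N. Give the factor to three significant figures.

1.20

In the equirectangular projection with standard parallel φ₀ = 48.6° (x = Rλ cos φ₀, y = Rφ), meridians are true-scale (h = 1) and the parallel scale is k = cos φ₀ / cos φ.
Areal scale = h·k = 1 × cos φ₀ / cos φ; at 56.7°, h = 1.000, k = 1.205, so h·k = 1.205.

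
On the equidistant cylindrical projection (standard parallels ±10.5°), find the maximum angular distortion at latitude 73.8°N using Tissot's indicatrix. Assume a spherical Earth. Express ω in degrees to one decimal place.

The equidistant cylindrical projection with φ₀ = 10.5° has h = 1 (meridians true) and k = cos φ₀ / cos φ along parallels.
At 73.8°: h = 1.000, k = 3.524; principal scales a = 3.524, b = 1.000.
sin(ω/2) = (a − b)/(a + b) = 2.524/4.524 = 0.5579, so ω = 2 arcsin(0.5579) ≈ 67.8°.

67.8°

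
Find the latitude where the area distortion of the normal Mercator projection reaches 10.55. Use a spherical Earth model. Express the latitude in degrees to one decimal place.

72.1°

Mercator areal scale is sec²φ.
sec²φ = 10.55  ⇒  cos²φ = 0.09479  ⇒  cos φ = 0.3079.
φ = arccos(0.3079) ≈ 72.1°.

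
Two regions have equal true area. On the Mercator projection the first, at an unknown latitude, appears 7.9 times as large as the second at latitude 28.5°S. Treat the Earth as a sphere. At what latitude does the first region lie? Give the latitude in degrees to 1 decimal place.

On Mercator, (apparent₁)/(apparent₂) = sec²φ₁ / sec²φ₂ when true areas are equal.
cos²φ₂ / cos²φ₁ = 7.9  ⇒  cos φ₁ = cos 28.5° / √7.9 = 0.8788/2.811 = 0.3127.
φ₁ = arccos(0.3127) ≈ 71.8°.

71.8°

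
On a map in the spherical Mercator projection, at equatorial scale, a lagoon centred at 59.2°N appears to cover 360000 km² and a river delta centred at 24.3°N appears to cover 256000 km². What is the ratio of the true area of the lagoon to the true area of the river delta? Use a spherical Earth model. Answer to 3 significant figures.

Mercator's areal exaggeration is sec²φ; hence true area = (apparent area) · cos²φ.
True area of lagoon: 360000 × cos²(59.2°) = 360000 × 0.2622 = 94390 km².
True area of river delta: 256000 × cos²(24.3°) = 256000 × 0.8307 = 212600 km².
Ratio = 94390 / 212600 ≈ 0.444.

0.444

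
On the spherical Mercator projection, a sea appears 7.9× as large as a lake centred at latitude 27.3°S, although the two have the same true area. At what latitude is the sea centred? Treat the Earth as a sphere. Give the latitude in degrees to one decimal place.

71.6°

On Mercator, (apparent₁)/(apparent₂) = sec²φ₁ / sec²φ₂ when true areas are equal.
cos²φ₂ / cos²φ₁ = 7.9  ⇒  cos φ₁ = cos 27.3° / √7.9 = 0.8886/2.811 = 0.3162.
φ₁ = arccos(0.3162) ≈ 71.6°.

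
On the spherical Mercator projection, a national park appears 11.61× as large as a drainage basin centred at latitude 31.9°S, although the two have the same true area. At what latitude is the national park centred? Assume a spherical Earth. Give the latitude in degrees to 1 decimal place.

On Mercator, (apparent₁)/(apparent₂) = sec²φ₁ / sec²φ₂ when true areas are equal.
cos²φ₂ / cos²φ₁ = 11.61  ⇒  cos φ₁ = cos 31.9° / √11.61 = 0.8490/3.407 = 0.2492.
φ₁ = arccos(0.2492) ≈ 75.6°.

75.6°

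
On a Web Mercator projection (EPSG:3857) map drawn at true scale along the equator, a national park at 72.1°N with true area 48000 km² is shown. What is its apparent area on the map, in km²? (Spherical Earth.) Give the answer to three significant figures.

The Mercator projection is conformal; its linear scale factor is the same in every direction and equals sec φ = 1/cos φ.
Areal scale = k² = sec²φ = 1/cos²(72.1°) = 1/0.3074² = 10.59.
Apparent area = 48000 × 10.59 ≈ 508000 km².

508000 km²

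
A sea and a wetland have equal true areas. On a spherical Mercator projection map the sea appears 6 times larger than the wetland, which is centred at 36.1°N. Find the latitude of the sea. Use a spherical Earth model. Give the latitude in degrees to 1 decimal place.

70.7°

Mercator areal scale is sec²φ, so apparent-area ratio = sec²φ₁ / sec²φ₂ = cos²φ₂ / cos²φ₁.
cos²φ₂ / cos²φ₁ = 6  ⇒  cos φ₁ = cos 36.1° / √6 = 0.8080/2.449 = 0.3299.
φ₁ = arccos(0.3299) ≈ 70.7°.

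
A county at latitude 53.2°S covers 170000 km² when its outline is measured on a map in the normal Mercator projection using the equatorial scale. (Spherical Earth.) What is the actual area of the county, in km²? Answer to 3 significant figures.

Mercator is conformal, so the point scale is isotropic: h = k = sec φ = 1/cos φ.
Areal scale = k² = sec²φ = 1/cos²(53.2°) = 1/0.5990² = 2.787.
True area = apparent / (areal scale) = 170000 / 2.787 ≈ 61000 km².

61000 km²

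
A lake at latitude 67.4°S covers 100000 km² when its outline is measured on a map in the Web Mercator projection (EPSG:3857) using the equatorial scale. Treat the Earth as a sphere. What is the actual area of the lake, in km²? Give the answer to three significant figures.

14800 km²

Mercator is conformal, so the point scale is isotropic: h = k = sec φ = 1/cos φ.
Areal scale = k² = sec²φ = 1/cos²(67.4°) = 1/0.3843² = 6.771.
True area = apparent / (areal scale) = 100000 / 6.771 ≈ 14800 km².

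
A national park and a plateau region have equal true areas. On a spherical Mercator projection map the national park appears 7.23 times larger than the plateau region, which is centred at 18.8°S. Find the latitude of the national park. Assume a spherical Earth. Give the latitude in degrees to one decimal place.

On Mercator, (apparent₁)/(apparent₂) = sec²φ₁ / sec²φ₂ when true areas are equal.
cos²φ₂ / cos²φ₁ = 7.23  ⇒  cos φ₁ = cos 18.8° / √7.23 = 0.9466/2.689 = 0.3521.
φ₁ = arccos(0.3521) ≈ 69.4°.

69.4°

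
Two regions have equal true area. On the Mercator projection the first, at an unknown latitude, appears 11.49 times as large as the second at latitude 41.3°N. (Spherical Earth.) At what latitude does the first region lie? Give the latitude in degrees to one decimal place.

Mercator areal scale is sec²φ, so apparent-area ratio = sec²φ₁ / sec²φ₂ = cos²φ₂ / cos²φ₁.
cos²φ₂ / cos²φ₁ = 11.49  ⇒  cos φ₁ = cos 41.3° / √11.49 = 0.7513/3.390 = 0.2216.
φ₁ = arccos(0.2216) ≈ 77.2°.

77.2°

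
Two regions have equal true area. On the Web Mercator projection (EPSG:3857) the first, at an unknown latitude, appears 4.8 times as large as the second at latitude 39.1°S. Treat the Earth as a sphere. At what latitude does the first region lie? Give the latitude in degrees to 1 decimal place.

69.3°

On Mercator, (apparent₁)/(apparent₂) = sec²φ₁ / sec²φ₂ when true areas are equal.
cos²φ₂ / cos²φ₁ = 4.8  ⇒  cos φ₁ = cos 39.1° / √4.8 = 0.7760/2.191 = 0.3542.
φ₁ = arccos(0.3542) ≈ 69.3°.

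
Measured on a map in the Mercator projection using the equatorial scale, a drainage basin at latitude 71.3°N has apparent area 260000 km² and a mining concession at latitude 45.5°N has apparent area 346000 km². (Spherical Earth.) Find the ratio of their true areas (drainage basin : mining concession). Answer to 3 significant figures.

0.157

On Mercator the areal scale is sec²φ, so true area = apparent × cos²φ.
True area of drainage basin: 260000 × cos²(71.3°) = 260000 × 0.1028 = 26730 km².
True area of mining concession: 346000 × cos²(45.5°) = 346000 × 0.4913 = 170000 km².
Ratio = 26730 / 170000 ≈ 0.157.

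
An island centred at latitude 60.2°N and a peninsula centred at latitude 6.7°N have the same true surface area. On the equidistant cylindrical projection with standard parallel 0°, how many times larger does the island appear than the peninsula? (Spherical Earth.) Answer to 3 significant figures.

2.00

Plate carrée maps x = Rλ, y = Rφ. The meridian scale is h = 1 and the parallel scale is k = 1/cos φ = sec φ.
Areal scale at 60.2°: h·k = 1.000 × 2.012 = 2.012.
Areal scale at 6.7°: h·k = 1.000 × 1.007 = 1.007.
Ratio = 2.012/1.007 ≈ 2.00.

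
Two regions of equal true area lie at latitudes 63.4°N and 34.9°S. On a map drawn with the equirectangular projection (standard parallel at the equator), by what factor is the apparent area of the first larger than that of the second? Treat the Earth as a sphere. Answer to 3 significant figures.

1.83

For the equirectangular projection with φ₀ = 0 (plate carrée), h = 1 along meridians and k = sec φ along parallels.
Areal scale at 63.4°: h·k = 1.000 × 2.233 = 2.233.
Areal scale at 34.9°: h·k = 1.000 × 1.219 = 1.219.
Ratio = 2.233/1.219 ≈ 1.83.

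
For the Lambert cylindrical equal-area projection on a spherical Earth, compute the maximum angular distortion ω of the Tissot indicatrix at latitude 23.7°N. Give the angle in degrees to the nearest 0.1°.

10.1°

The Lambert cylindrical equal-area projection is the cylindrical equal-area projection with its standard parallel at the equator (φ₀ = 0). For cylindrical equal-area with standard parallel φ₀, h = cos φ / cos φ₀ and k = cos φ₀ / cos φ, so h·k = 1.
At 23.7°: h = 0.9157, k = 1.092; principal scales a = 1.092, b = 0.9157.
sin(ω/2) = (a − b)/(a + b) = 0.1764/2.008 = 0.08788, so ω = 2 arcsin(0.08788) ≈ 10.1°.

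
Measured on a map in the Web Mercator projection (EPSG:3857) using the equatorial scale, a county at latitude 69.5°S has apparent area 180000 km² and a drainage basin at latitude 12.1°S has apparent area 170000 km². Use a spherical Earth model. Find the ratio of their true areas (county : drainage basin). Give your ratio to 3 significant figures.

0.136

Since Mercator area scale is 1/cos²φ, the true area equals the apparent area multiplied by cos²φ.
True area of county: 180000 × cos²(69.5°) = 180000 × 0.1226 = 22080 km².
True area of drainage basin: 170000 × cos²(12.1°) = 170000 × 0.9561 = 162500 km².
Ratio = 22080 / 162500 ≈ 0.136.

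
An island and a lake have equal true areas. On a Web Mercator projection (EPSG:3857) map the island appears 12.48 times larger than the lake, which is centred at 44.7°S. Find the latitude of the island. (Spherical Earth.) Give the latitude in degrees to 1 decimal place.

For equal true areas on Mercator, apparent areas scale as sec²φ, so the ratio is cos²φ₂ / cos²φ₁.
cos²φ₂ / cos²φ₁ = 12.48  ⇒  cos φ₁ = cos 44.7° / √12.48 = 0.7108/3.533 = 0.2012.
φ₁ = arccos(0.2012) ≈ 78.4°.

78.4°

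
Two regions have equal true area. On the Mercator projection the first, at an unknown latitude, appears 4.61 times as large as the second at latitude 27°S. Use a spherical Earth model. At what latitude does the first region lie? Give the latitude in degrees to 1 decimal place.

65.5°

For equal true areas on Mercator, apparent areas scale as sec²φ, so the ratio is cos²φ₂ / cos²φ₁.
cos²φ₂ / cos²φ₁ = 4.61  ⇒  cos φ₁ = cos 27° / √4.61 = 0.8910/2.147 = 0.4150.
φ₁ = arccos(0.4150) ≈ 65.5°.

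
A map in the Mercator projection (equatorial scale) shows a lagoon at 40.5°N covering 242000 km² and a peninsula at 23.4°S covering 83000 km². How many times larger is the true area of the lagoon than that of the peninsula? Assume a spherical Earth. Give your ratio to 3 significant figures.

Since Mercator area scale is 1/cos²φ, the true area equals the apparent area multiplied by cos²φ.
True area of lagoon: 242000 × cos²(40.5°) = 242000 × 0.5782 = 139900 km².
True area of peninsula: 83000 × cos²(23.4°) = 83000 × 0.8423 = 69910 km².
Ratio = 139900 / 69910 ≈ 2.00.

2.00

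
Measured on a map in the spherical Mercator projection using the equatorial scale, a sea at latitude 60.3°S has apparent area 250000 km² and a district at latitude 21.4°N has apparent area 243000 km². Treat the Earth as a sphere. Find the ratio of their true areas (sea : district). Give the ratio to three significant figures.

On Mercator the areal scale is sec²φ, so true area = apparent × cos²φ.
True area of sea: 250000 × cos²(60.3°) = 250000 × 0.2455 = 61370 km².
True area of district: 243000 × cos²(21.4°) = 243000 × 0.8669 = 210600 km².
Ratio = 61370 / 210600 ≈ 0.291.

0.291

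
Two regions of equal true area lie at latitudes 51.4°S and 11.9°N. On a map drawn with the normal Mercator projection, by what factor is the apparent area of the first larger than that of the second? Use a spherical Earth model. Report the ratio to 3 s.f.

2.46

Mercator areal scale is sec²φ.
At 51.4°: sec²(51.4°) = 1/0.6239² = 2.569.
At 11.9°: sec²(11.9°) = 1/0.9785² = 1.044.
Ratio = 2.569/1.044 = cos²(11.9°)/cos²(51.4°) ≈ 2.46.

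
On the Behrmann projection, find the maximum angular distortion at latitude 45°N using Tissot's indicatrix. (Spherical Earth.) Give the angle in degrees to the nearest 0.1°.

23.1°

Behrmann is a cylindrical equal-area projection with standard parallels at ±30°. A cylindrical equal-area projection with standard parallel φ₀ has meridian scale h = cos φ / cos φ₀ and parallel scale k = cos φ₀ / cos φ (so areas are preserved, h·k = 1).
At 45°: h = 0.8165, k = 1.225; principal scales a = 1.225, b = 0.8165.
sin(ω/2) = (a − b)/(a + b) = 0.4082/2.041 = 0.2000, so ω = 2 arcsin(0.2000) ≈ 23.1°.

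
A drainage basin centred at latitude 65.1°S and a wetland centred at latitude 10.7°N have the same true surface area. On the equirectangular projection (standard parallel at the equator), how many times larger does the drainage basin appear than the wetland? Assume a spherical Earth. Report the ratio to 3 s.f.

Plate carrée maps x = Rλ, y = Rφ. The meridian scale is h = 1 and the parallel scale is k = 1/cos φ = sec φ.
Areal scale at 65.1°: h·k = 1.000 × 2.375 = 2.375.
Areal scale at 10.7°: h·k = 1.000 × 1.018 = 1.018.
Ratio = 2.375/1.018 ≈ 2.33.

2.33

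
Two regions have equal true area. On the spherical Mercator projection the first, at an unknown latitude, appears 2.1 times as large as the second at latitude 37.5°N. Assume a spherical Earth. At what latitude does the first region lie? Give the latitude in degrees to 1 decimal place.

56.8°

Mercator areal scale is sec²φ, so apparent-area ratio = sec²φ₁ / sec²φ₂ = cos²φ₂ / cos²φ₁.
cos²φ₂ / cos²φ₁ = 2.1  ⇒  cos φ₁ = cos 37.5° / √2.1 = 0.7934/1.449 = 0.5475.
φ₁ = arccos(0.5475) ≈ 56.8°.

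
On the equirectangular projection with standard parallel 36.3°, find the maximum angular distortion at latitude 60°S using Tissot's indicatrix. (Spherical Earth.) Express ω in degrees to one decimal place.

27.1°

With standard parallel φ₀ = 36.3°, the equirectangular projection gives x = Rλ cos φ₀, y = Rφ, so h = 1 and k = cos 36.3° / cos φ.
At 60°: h = 1.000, k = 1.612; principal scales a = 1.612, b = 1.000.
sin(ω/2) = (a − b)/(a + b) = 0.6119/2.612 = 0.2343, so ω = 2 arcsin(0.2343) ≈ 27.1°.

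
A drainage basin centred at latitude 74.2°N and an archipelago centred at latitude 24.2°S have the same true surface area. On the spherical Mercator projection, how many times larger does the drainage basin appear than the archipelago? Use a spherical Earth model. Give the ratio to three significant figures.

11.2

Mercator is conformal with k = sec φ, so areal scale = k² = sec²φ.
At 74.2°: sec²(74.2°) = 1/0.2723² = 13.49.
At 24.2°: sec²(24.2°) = 1/0.9121² = 1.202.
Ratio = 13.49/1.202 = cos²(24.2°)/cos²(74.2°) ≈ 11.2.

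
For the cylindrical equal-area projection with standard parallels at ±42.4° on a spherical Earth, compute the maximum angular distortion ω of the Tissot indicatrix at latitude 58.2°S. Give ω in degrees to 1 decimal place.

38.0°

A cylindrical equal-area projection with standard parallel φ₀ has meridian scale h = cos φ / cos φ₀ and parallel scale k = cos φ₀ / cos φ (so areas are preserved, h·k = 1).
At 58.2°: h = 0.7136, k = 1.401; principal scales a = 1.401, b = 0.7136.
sin(ω/2) = (a − b)/(a + b) = 0.6878/2.115 = 0.3252, so ω = 2 arcsin(0.3252) ≈ 38.0°.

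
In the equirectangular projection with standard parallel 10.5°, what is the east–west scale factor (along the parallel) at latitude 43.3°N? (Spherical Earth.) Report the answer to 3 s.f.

In the equirectangular projection with standard parallel φ₀ = 10.5° (x = Rλ cos φ₀, y = Rφ), meridians are true-scale (h = 1) and the parallel scale is k = cos φ₀ / cos φ.
k = cos 10.5° / cos 43.3° = 0.9833/0.7278 = 1.351.

1.35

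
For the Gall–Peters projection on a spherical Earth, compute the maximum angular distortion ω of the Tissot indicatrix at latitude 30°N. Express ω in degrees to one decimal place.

23.1°

Gall–Peters is a cylindrical equal-area projection with standard parallels at ±45°. For cylindrical equal-area with standard parallel φ₀, h = cos φ / cos φ₀ and k = cos φ₀ / cos φ, so h·k = 1.
At 30°: h = 1.225, k = 0.8165; principal scales a = 1.225, b = 0.8165.
sin(ω/2) = (a − b)/(a + b) = 0.4082/2.041 = 0.2000, so ω = 2 arcsin(0.2000) ≈ 23.1°.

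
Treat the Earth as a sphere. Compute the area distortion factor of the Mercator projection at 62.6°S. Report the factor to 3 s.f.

Mercator is conformal, so the point scale is isotropic: h = k = sec φ = 1/cos φ.
Areal scale = k² = sec²φ = 1/cos²(62.6°) = 1/0.4602² = 4.722.

4.72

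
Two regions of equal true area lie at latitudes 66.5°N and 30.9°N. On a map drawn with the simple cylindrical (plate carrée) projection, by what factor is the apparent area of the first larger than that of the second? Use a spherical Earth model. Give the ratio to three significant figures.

In the plate carrée (x = Rλ, y = Rφ), meridians are true-scale (h = 1) and parallels are stretched by k = sec φ.
Areal scale at 66.5°: h·k = 1.000 × 2.508 = 2.508.
Areal scale at 30.9°: h·k = 1.000 × 1.165 = 1.165.
Ratio = 2.508/1.165 ≈ 2.15.

2.15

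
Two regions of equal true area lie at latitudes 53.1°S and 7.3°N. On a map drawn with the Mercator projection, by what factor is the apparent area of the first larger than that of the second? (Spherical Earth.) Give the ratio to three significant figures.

2.73

Mercator areal scale is sec²φ.
At 53.1°: sec²(53.1°) = 1/0.6004² = 2.774.
At 7.3°: sec²(7.3°) = 1/0.9919² = 1.016.
Ratio = 2.774/1.016 = cos²(7.3°)/cos²(53.1°) ≈ 2.73.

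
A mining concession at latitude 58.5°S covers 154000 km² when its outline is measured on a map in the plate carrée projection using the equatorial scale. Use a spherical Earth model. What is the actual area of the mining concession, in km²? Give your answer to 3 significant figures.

In the plate carrée (x = Rλ, y = Rφ), meridians are true-scale (h = 1) and parallels are stretched by k = sec φ.
Areal scale = h·k = 1 × sec φ; at 58.5°, h = 1.000, k = 1.914, so h·k = 1.914.
True area = apparent / (areal scale) = 154000 / 1.914 ≈ 80500 km².

80500 km²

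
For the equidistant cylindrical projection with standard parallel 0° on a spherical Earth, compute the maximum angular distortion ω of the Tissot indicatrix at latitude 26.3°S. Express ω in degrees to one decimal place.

Plate carrée maps x = Rλ, y = Rφ. The meridian scale is h = 1 and the parallel scale is k = 1/cos φ = sec φ.
At 26.3°: h = 1.000, k = 1.115; principal scales a = 1.115, b = 1.000.
sin(ω/2) = (a − b)/(a + b) = 0.1155/2.115 = 0.05458, so ω = 2 arcsin(0.05458) ≈ 6.3°.

6.3°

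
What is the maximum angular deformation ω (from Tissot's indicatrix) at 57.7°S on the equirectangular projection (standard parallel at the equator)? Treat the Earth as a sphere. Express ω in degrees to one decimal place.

35.3°

In the plate carrée (x = Rλ, y = Rφ), meridians are true-scale (h = 1) and parallels are stretched by k = sec φ.
At 57.7°: h = 1.000, k = 1.871; principal scales a = 1.871, b = 1.000.
sin(ω/2) = (a − b)/(a + b) = 0.8714/2.871 = 0.3035, so ω = 2 arcsin(0.3035) ≈ 35.3°.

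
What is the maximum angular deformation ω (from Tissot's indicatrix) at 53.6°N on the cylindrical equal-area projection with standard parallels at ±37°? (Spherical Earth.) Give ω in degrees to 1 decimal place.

33.5°

For cylindrical equal-area with standard parallel φ₀, h = cos φ / cos φ₀ and k = cos φ₀ / cos φ, so h·k = 1.
At 53.6°: h = 0.7430, k = 1.346; principal scales a = 1.346, b = 0.7430.
sin(ω/2) = (a − b)/(a + b) = 0.6028/2.089 = 0.2886, so ω = 2 arcsin(0.2886) ≈ 33.5°.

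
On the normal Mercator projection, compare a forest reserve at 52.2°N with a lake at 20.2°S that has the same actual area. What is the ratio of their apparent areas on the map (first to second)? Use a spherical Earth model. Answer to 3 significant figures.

2.34

Mercator areal scale is sec²φ.
At 52.2°: sec²(52.2°) = 1/0.6129² = 2.662.
At 20.2°: sec²(20.2°) = 1/0.9385² = 1.135.
Ratio = 2.662/1.135 = cos²(20.2°)/cos²(52.2°) ≈ 2.34.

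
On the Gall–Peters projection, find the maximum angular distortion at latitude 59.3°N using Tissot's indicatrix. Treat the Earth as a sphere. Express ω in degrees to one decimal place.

36.7°

Gall–Peters is a cylindrical equal-area projection with standard parallels at ±45°. For cylindrical equal-area with standard parallel φ₀, h = cos φ / cos φ₀ and k = cos φ₀ / cos φ, so h·k = 1.
At 59.3°: h = 0.7220, k = 1.385; principal scales a = 1.385, b = 0.7220.
sin(ω/2) = (a − b)/(a + b) = 0.6630/2.107 = 0.3147, so ω = 2 arcsin(0.3147) ≈ 36.7°.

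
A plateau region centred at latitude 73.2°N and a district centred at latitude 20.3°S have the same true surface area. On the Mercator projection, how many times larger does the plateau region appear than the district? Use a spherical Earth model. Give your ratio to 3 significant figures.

Mercator areal scale is sec²φ.
At 73.2°: sec²(73.2°) = 1/0.2890² = 11.97.
At 20.3°: sec²(20.3°) = 1/0.9379² = 1.137.
Ratio = 11.97/1.137 = cos²(20.3°)/cos²(73.2°) ≈ 10.5.

10.5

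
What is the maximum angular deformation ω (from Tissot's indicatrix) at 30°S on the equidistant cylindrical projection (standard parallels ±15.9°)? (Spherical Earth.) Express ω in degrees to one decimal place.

6.0°

In the equirectangular projection with standard parallel φ₀ = 15.9° (x = Rλ cos φ₀, y = Rφ), meridians are true-scale (h = 1) and the parallel scale is k = cos φ₀ / cos φ.
At 30°: h = 1.000, k = 1.111; principal scales a = 1.111, b = 1.000.
sin(ω/2) = (a − b)/(a + b) = 0.1105/2.111 = 0.05237, so ω = 2 arcsin(0.05237) ≈ 6.0°.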